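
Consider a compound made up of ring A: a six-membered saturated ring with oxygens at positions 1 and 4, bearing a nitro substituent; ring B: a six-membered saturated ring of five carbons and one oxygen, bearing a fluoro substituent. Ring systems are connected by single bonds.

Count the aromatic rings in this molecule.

0

Ring A has only sp³ atoms, so it is not fully conjugated — not aromatic (1,4-dioxane).
Ring B has only sp³ atoms, so it is not fully conjugated — not aromatic (tetrahydropyran).
No ring is aromatic. Total: 0.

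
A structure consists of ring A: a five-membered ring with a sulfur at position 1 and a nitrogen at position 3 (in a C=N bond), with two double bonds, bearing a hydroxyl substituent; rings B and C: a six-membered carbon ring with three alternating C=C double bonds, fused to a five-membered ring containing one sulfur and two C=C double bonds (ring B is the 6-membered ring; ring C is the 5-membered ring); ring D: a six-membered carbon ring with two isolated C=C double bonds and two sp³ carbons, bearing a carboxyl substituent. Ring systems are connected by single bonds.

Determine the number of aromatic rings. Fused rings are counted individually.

Ring A is planar and fully conjugated; 2 ring double bonds (4 π electrons) plus a heteroatom lone pair (2) give 6 π electrons. 6 = 4(1)+2, so ring A is aromatic (thiazole).
Rings B and C form a fused bicyclic system (with one sulfur) with 9 sp² atoms and 10 π electrons from ring double bonds plus a heteroatom lone pair. 10 = 4(2)+2, so the system is aromatic and both rings count as aromatic (benzothiophene).
Ring D has two sp³ carbons, so it is not fully conjugated — not aromatic (1,4-cyclohexadiene).
Aromatic: A, B, C. Total: 3.

3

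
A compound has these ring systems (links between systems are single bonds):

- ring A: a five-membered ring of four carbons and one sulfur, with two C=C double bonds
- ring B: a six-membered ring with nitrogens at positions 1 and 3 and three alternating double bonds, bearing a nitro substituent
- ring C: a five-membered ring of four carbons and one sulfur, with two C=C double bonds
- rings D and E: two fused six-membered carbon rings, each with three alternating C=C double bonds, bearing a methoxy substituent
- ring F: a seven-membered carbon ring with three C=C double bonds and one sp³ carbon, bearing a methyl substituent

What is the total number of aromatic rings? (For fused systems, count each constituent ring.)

Ring A is fully conjugated (every ring atom contributes a p orbital); 2 ring double bonds (4 π electrons) plus a heteroatom lone pair (2) give 6 π electrons. That satisfies 4n+2 with n=1, so ring A is aromatic (thiophene).
Ring B is planar and fully conjugated; 3 ring double bonds give 6 π electrons. That satisfies 4n+2 with n=1, so ring B is aromatic (pyrimidine).
Ring C is fully conjugated (every ring atom contributes a p orbital); 2 ring double bonds (4 π electrons) plus a heteroatom lone pair (2) give 6 π electrons. That satisfies 4n+2 with n=1, so ring C is aromatic (thiophene).
Rings D and E form a fused bicyclic system with 10 sp² atoms and 10 π electrons from ring double bonds. 10 = 4(2)+2, so the system is aromatic and both rings count as aromatic (naphthalene).
Ring F has one sp³ carbon, so it is not fully conjugated — not aromatic (cycloheptatriene).
Aromatic: A, B, C, D, E. Total: 5.

5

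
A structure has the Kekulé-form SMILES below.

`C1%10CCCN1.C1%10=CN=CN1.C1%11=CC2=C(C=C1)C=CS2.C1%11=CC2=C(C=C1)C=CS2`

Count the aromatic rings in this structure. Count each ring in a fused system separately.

5

The SMILES encodes a five-membered saturated ring of four carbons and one N–H nitrogen; a five-membered ring with nitrogens at positions 1 and 3 (one bearing H, one in a C=N bond) and two double bonds; a six-membered carbon ring with three alternating C=C double bonds, fused to a five-membered ring containing one sulfur and two C=C double bonds; a six-membered carbon ring with three alternating C=C double bonds, fused to a five-membered ring containing one sulfur and two C=C double bonds.
The 5-membered ring with one N–H has only sp³ atoms, so it is not fully conjugated — not aromatic (pyrrolidine).
The 5-membered ring with two nitrogens (one N–H, one =N–) is planar and fully conjugated; 2 ring double bonds (4 π electrons) plus a heteroatom lone pair (2) give 6 π electrons. That satisfies 4n+2 with n=1, so it is aromatic (imidazole).
The fused 6/5-membered bicyclic (with one sulfur) is a single π system with 9 sp² atoms and 10 π electrons from ring double bonds plus a heteroatom lone pair. 10 = 4(2)+2, so the system is aromatic and both rings count as aromatic (benzothiophene).
The fused 6/5-membered bicyclic (with one sulfur) is a single π system with 9 sp² atoms and 10 π electrons from ring double bonds plus a heteroatom lone pair. 10 = 4(2)+2, so the system is aromatic and both rings count as aromatic (benzothiophene).
5 of the 6 rings are aromatic. Total: 5.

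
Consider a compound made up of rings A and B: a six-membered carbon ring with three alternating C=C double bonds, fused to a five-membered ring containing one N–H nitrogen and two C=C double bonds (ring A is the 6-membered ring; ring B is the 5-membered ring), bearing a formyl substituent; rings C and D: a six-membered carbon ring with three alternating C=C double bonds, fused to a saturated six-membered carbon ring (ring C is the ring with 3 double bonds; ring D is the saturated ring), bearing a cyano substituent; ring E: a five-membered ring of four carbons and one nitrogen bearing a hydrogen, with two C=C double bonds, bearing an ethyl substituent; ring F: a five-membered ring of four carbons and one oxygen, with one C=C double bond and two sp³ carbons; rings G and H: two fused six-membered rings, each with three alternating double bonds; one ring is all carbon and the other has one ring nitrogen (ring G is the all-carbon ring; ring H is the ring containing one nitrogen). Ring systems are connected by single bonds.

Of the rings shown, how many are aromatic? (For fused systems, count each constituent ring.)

Rings A and B form a fused bicyclic system (with one N–H) with 9 sp² atoms and 10 π electrons from ring double bonds plus a heteroatom lone pair. 10 = 4(2)+2, so the system is aromatic and both rings count as aromatic (indole).
Ring C is fully conjugated (every ring atom contributes a p orbital); 3 ring double bonds give 6 π electrons. Since 6 = 4n+2 (n=1), ring C is aromatic (benzene ring).
Ring D has four sp³ carbons, so it is not fully conjugated — not aromatic (cyclohexane ring).
Ring E is fully conjugated (every ring atom contributes a p orbital); 2 ring double bonds (4 π electrons) plus a heteroatom lone pair (2) give 6 π electrons. 6 = 4(1)+2, so ring E is aromatic (pyrrole).
Ring F has two sp³ carbons, so it is not fully conjugated — not aromatic (2,3-dihydrofuran).
Rings G and H form a fused bicyclic system (with one nitrogen) with 10 sp² atoms and 10 π electrons from ring double bonds. 10 = 4(2)+2, so the system is aromatic and both rings count as aromatic (quinoline).
Aromatic: A, B, C, E, G, H. Total: 6.

6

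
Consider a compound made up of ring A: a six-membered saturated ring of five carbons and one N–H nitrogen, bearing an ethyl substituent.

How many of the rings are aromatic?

0

Ring A has only sp³ atoms, so it is not fully conjugated — not aromatic (piperidine).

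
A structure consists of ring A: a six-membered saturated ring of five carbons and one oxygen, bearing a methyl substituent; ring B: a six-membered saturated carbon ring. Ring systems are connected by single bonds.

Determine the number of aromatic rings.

Ring A has only sp³ atoms, so it is not fully conjugated — not aromatic (tetrahydropyran).
Ring B has only sp³ atoms, so it is not fully conjugated — not aromatic (cyclohexane).
No ring is aromatic. Total: 0.

0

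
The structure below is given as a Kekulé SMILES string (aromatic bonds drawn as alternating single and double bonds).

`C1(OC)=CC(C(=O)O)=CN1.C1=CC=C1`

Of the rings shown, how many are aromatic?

The SMILES encodes a five-membered ring of four carbons and one nitrogen bearing a hydrogen, with two C=C double bonds; a four-membered carbon ring with two alternating C=C double bonds.
The 5-membered ring with one N–H is planar and fully conjugated; 2 ring double bonds (4 π electrons) plus a heteroatom lone pair (2) give 6 π electrons. That satisfies 4n+2 with n=1, so it is aromatic (pyrrole).
The 4-membered ring has only sp² ring atoms; a planar conformation would have a fully conjugated π system of 4 electrons. But 4 = 4(1), which is 4n not 4n+2, so it is not aromatic (cyclobutadiene) — cyclobutadiene is antiaromatic and distorts to a rectangle.
1 of the 2 rings is aromatic. Total: 1.

1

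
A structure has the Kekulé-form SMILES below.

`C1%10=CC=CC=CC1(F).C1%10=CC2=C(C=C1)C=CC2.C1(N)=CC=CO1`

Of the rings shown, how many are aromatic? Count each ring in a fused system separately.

The SMILES encodes a seven-membered carbon ring with three C=C double bonds and one sp³ carbon; a six-membered carbon ring with three alternating C=C double bonds, fused to a five-membered carbon ring containing one C=C double bond and one sp³ carbon; a five-membered ring of four carbons and one oxygen, with two C=C double bonds.
The 7-membered ring has one sp³ carbon, so it is not fully conjugated — not aromatic (cycloheptatriene).
The 6-membered ring is fully conjugated (every ring atom contributes a p orbital); 3 ring double bonds give 6 π electrons. 6 = 4(1)+2, so it is aromatic (benzene ring).
The 5-membered ring has one sp³ carbon, so it is not fully conjugated — not aromatic (cyclopentene ring).
The 5-membered ring with one oxygen is planar and fully conjugated; 2 ring double bonds (4 π electrons) plus a heteroatom lone pair (2) give 6 π electrons. Since 6 = 4n+2 (n=1), it is aromatic (furan).
2 of the 4 rings are aromatic. Total: 2.

2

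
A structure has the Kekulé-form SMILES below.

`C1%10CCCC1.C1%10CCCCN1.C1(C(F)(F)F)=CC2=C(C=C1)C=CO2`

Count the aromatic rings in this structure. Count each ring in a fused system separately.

2

The SMILES encodes a five-membered saturated carbon ring; a six-membered saturated ring of five carbons and one N–H nitrogen; a six-membered carbon ring with three alternating C=C double bonds, fused to a five-membered ring containing one oxygen and two C=C double bonds.
The 5-membered ring has only sp³ atoms, so it is not fully conjugated — not aromatic (cyclopentane).
The 6-membered ring with one N–H has only sp³ atoms, so it is not fully conjugated — not aromatic (piperidine).
The fused 6/5-membered bicyclic (with one oxygen) is a single π system with 9 sp² atoms and 10 π electrons from ring double bonds plus a heteroatom lone pair. 10 = 4(2)+2, so the system is aromatic and both rings count as aromatic (benzofuran).
2 of the 4 rings are aromatic. Total: 2.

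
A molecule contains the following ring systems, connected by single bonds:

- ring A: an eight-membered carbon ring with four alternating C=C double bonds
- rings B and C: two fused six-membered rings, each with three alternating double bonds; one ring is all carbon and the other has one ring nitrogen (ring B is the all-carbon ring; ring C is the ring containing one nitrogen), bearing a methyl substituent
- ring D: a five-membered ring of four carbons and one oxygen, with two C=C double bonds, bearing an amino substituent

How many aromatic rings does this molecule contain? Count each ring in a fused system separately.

Ring A has only sp² ring atoms; a planar conformation would have a fully conjugated π system of 8 electrons. But 8 = 4(2), which is 4n not 4n+2, so ring A is not aromatic (cyclooctatetraene) — cyclooctatetraene distorts into a non-planar tub to avoid antiaromaticity.
Rings B and C form a fused bicyclic system (with one nitrogen) with 10 sp² atoms and 10 π electrons from ring double bonds. 10 = 4(2)+2, so the system is aromatic and both rings count as aromatic (quinoline).
Ring D is planar and fully conjugated; 2 ring double bonds (4 π electrons) plus a heteroatom lone pair (2) give 6 π electrons. 6 = 4(1)+2, so ring D is aromatic (furan).
Aromatic: B, C, D. Total: 3.

3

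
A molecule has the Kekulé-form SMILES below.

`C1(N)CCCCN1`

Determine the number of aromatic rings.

The SMILES encodes a six-membered saturated ring of five carbons and one N–H nitrogen.
The 6-membered ring with one N–H has only sp³ atoms, so it is not fully conjugated — not aromatic (piperidine).

0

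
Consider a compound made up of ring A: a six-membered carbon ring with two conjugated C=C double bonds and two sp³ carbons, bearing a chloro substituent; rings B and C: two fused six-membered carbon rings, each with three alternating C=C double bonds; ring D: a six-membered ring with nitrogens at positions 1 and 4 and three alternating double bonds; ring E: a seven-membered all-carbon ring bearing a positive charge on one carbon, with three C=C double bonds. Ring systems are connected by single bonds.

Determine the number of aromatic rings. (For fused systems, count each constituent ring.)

Ring A has two sp³ carbons, so it is not fully conjugated — not aromatic (1,3-cyclohexadiene).
Rings B and C form a fused bicyclic system with 10 sp² atoms and 10 π electrons from ring double bonds. 10 = 4(2)+2, so the system is aromatic and both rings count as aromatic (naphthalene).
Ring D is fully conjugated (every ring atom contributes a p orbital); 3 ring double bonds give 6 π electrons. 6 = 4(1)+2, so ring D is aromatic (pyrazine).
Ring E is fully conjugated (every ring atom contributes a p orbital); 3 ring double bonds (6 π electrons) plus the carbocation's empty p orbital (0, but keeps the ring conjugated) give 6 π electrons. 6 = 4(1)+2, so ring E is aromatic (tropylium cation).
Aromatic: B, C, D, E. Total: 4.

4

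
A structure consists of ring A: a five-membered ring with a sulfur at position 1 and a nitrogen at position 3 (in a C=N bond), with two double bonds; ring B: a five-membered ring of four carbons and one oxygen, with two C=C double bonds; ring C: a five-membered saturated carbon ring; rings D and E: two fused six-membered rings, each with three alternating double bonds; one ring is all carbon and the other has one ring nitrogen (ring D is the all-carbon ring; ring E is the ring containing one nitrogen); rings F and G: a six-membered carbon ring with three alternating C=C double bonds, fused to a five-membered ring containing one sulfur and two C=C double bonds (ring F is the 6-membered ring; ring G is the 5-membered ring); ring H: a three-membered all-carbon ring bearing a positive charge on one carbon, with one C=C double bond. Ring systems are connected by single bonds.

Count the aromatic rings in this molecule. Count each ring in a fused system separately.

7

Ring A has a continuous p-orbital overlap around the ring; 2 ring double bonds (4 π electrons) plus a heteroatom lone pair (2) give 6 π electrons. 6 = 4(1)+2, so ring A is aromatic (thiazole).
Ring B has a continuous p-orbital overlap around the ring; 2 ring double bonds (4 π electrons) plus a heteroatom lone pair (2) give 6 π electrons. Since 6 = 4n+2 (n=1), ring B is aromatic (furan).
Ring C has only sp³ atoms, so it is not fully conjugated — not aromatic (cyclopentane).
Rings D and E form a fused bicyclic system (with one nitrogen) with 10 sp² atoms and 10 π electrons from ring double bonds. 10 = 4(2)+2, so the system is aromatic and both rings count as aromatic (quinoline).
Rings F and G form a fused bicyclic system (with one sulfur) with 9 sp² atoms and 10 π electrons from ring double bonds plus a heteroatom lone pair. 10 = 4(2)+2, so the system is aromatic and both rings count as aromatic (benzothiophene).
Ring H is fully conjugated (every ring atom contributes a p orbital); 1 ring double bond (2 π electrons) plus the carbocation's empty p orbital (0, but keeps the ring conjugated) give 2 π electrons. 2 = 4(0)+2, so ring H is aromatic (cyclopropenyl cation).
Aromatic: A, B, D, E, F, G, H. Total: 7.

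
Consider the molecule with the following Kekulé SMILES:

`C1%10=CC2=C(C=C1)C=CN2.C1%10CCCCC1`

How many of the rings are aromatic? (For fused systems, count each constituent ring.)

2

The SMILES encodes a six-membered carbon ring with three alternating C=C double bonds, fused to a five-membered ring containing one N–H nitrogen and two C=C double bonds; a six-membered saturated carbon ring.
The fused 6/5-membered bicyclic (with one N–H) is a single π system with 9 sp² atoms and 10 π electrons from ring double bonds plus a heteroatom lone pair. 10 = 4(2)+2, so the system is aromatic and both rings count as aromatic (indole).
The 6-membered ring has only sp³ atoms, so it is not fully conjugated — not aromatic (cyclohexane).
2 of the 3 rings are aromatic. Total: 2.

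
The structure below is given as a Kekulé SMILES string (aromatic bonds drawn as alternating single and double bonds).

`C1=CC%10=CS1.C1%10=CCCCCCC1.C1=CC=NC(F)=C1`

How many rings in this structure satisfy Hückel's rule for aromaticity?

2

The SMILES encodes a five-membered ring of four carbons and one sulfur, with two C=C double bonds; an eight-membered carbon ring with one C=C double bond; a six-membered ring of five carbons and one nitrogen with three alternating double bonds.
The 5-membered ring with one sulfur is planar and fully conjugated; 2 ring double bonds (4 π electrons) plus a heteroatom lone pair (2) give 6 π electrons. Since 6 = 4n+2 (n=1), it is aromatic (thiophene).
The 8-membered ring has six sp³ carbons, so it is not fully conjugated — not aromatic (cyclooctene).
The 6-membered ring with one nitrogen is planar and fully conjugated; 3 ring double bonds give 6 π electrons. That satisfies 4n+2 with n=1, so it is aromatic (pyridine).
2 of the 3 rings are aromatic. Total: 2.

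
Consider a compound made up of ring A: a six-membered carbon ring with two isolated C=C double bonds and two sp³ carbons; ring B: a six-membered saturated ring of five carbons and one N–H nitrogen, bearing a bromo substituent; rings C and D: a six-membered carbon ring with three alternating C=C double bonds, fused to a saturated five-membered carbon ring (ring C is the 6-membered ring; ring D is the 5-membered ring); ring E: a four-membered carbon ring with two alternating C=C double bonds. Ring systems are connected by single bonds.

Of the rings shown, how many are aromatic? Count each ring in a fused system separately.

1

Ring A has two sp³ carbons, so it is not fully conjugated — not aromatic (1,4-cyclohexadiene).
Ring B has only sp³ atoms, so it is not fully conjugated — not aromatic (piperidine).
Ring C has a continuous p-orbital overlap around the ring; 3 ring double bonds give 6 π electrons. Since 6 = 4n+2 (n=1), ring C is aromatic (benzene ring).
Ring D has three sp³ carbons, so it is not fully conjugated — not aromatic (cyclopentane ring).
Ring E has only sp² ring atoms; a planar conformation would have a fully conjugated π system of 4 electrons. But 4 = 4(1), which is 4n not 4n+2, so ring E is not aromatic (cyclobutadiene) — cyclobutadiene is antiaromatic and distorts to a rectangle.
Aromatic: C. Total: 1.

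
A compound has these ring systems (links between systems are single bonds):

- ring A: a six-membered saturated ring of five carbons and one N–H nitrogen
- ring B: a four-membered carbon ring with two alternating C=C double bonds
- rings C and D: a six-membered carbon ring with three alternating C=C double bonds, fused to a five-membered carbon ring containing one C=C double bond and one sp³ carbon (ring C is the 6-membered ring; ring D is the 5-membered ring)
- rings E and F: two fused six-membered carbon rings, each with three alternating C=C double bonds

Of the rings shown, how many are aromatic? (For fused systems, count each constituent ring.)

Ring A has only sp³ atoms, so it is not fully conjugated — not aromatic (piperidine).
Ring B has only sp² ring atoms; a planar conformation would have a fully conjugated π system of 4 electrons. But 4 = 4(1), which is 4n not 4n+2, so ring B is not aromatic (cyclobutadiene) — cyclobutadiene is antiaromatic and distorts to a rectangle.
Ring C is planar and fully conjugated; 3 ring double bonds give 6 π electrons. 6 = 4(1)+2, so ring C is aromatic (benzene ring).
Ring D has one sp³ carbon, so it is not fully conjugated — not aromatic (cyclopentene ring).
Rings E and F form a fused bicyclic system with 10 sp² atoms and 10 π electrons from ring double bonds. 10 = 4(2)+2, so the system is aromatic and both rings count as aromatic (naphthalene).
Aromatic: C, E, F. Total: 3.

3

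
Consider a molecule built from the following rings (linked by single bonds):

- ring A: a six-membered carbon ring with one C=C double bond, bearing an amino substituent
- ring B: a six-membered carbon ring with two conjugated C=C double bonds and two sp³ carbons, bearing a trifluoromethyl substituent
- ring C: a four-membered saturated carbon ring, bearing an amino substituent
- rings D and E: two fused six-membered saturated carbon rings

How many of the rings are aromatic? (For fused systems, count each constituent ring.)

0

Ring A has four sp³ carbons, so it is not fully conjugated — not aromatic (cyclohexene).
Ring B has two sp³ carbons, so it is not fully conjugated — not aromatic (1,3-cyclohexadiene).
Ring C has only sp³ atoms, so it is not fully conjugated — not aromatic (cyclobutane).
Ring D has only sp³ atoms, so it is not fully conjugated — not aromatic (cyclohexane ring).
Ring E has only sp³ atoms, so it is not fully conjugated — not aromatic (cyclohexane ring).
No ring is aromatic. Total: 0.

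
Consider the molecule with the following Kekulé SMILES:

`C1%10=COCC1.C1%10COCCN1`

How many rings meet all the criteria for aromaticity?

0

The SMILES encodes a five-membered ring of four carbons and one oxygen, with one C=C double bond and two sp³ carbons; a six-membered saturated ring with an oxygen and an N–H nitrogen at positions 1 and 4.
The 5-membered ring with one oxygen has two sp³ carbons, so it is not fully conjugated — not aromatic (2,3-dihydrofuran).
The 6-membered ring with one oxygen and one N–H (1,4) has only sp³ atoms, so it is not fully conjugated — not aromatic (morpholine).
None of the rings are aromatic. Total: 0.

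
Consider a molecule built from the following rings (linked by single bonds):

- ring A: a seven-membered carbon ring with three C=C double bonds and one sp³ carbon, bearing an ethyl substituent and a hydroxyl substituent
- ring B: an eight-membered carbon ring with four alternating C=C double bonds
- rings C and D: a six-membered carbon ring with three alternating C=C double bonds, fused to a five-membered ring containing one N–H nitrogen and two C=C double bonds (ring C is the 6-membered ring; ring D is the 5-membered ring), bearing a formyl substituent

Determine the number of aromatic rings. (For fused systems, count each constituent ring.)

Ring A has one sp³ carbon, so it is not fully conjugated — not aromatic (cycloheptatriene).
Ring B has only sp² ring atoms; a planar conformation would have a fully conjugated π system of 8 electrons. But 8 = 4(2), which is 4n not 4n+2, so ring B is not aromatic (cyclooctatetraene) — cyclooctatetraene distorts into a non-planar tub to avoid antiaromaticity.
Rings C and D form a fused bicyclic system (with one N–H) with 9 sp² atoms and 10 π electrons from ring double bonds plus a heteroatom lone pair. 10 = 4(2)+2, so the system is aromatic and both rings count as aromatic (indole).
Aromatic: C, D. Total: 2.

2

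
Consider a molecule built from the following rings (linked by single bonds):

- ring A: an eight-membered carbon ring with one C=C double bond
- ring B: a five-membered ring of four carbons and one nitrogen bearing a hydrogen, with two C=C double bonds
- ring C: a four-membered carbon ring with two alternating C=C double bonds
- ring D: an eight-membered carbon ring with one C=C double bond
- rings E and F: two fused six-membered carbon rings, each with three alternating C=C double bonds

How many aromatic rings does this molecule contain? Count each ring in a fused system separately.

Ring A has six sp³ carbons, so it is not fully conjugated — not aromatic (cyclooctene).
Ring B is planar and fully conjugated; 2 ring double bonds (4 π electrons) plus a heteroatom lone pair (2) give 6 π electrons. That satisfies 4n+2 with n=1, so ring B is aromatic (pyrrole).
Ring C has only sp² ring atoms; a planar conformation would have a fully conjugated π system of 4 electrons. But 4 = 4(1), which is 4n not 4n+2, so ring C is not aromatic (cyclobutadiene) — cyclobutadiene is antiaromatic and distorts to a rectangle.
Ring D has six sp³ carbons, so it is not fully conjugated — not aromatic (cyclooctene).
Rings E and F form a fused bicyclic system with 10 sp² atoms and 10 π electrons from ring double bonds. 10 = 4(2)+2, so the system is aromatic and both rings count as aromatic (naphthalene).
Aromatic: B, E, F. Total: 3.

3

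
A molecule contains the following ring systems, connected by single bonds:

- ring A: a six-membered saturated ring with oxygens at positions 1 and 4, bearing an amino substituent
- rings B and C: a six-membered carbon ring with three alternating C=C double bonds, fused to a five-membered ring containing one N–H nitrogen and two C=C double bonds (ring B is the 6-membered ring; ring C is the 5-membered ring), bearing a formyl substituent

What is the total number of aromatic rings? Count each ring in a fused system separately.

Ring A has only sp³ atoms, so it is not fully conjugated — not aromatic (1,4-dioxane).
Rings B and C form a fused bicyclic system (with one N–H) with 9 sp² atoms and 10 π electrons from ring double bonds plus a heteroatom lone pair. 10 = 4(2)+2, so the system is aromatic and both rings count as aromatic (indole).
Aromatic: B, C. Total: 2.

2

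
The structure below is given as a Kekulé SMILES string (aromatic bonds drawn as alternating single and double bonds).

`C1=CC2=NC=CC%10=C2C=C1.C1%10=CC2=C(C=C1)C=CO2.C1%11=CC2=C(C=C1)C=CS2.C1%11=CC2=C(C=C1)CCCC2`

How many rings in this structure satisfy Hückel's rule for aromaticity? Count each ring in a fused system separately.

The SMILES encodes two fused six-membered rings, each with three alternating double bonds; one ring is all carbon and the other has one ring nitrogen; a six-membered carbon ring with three alternating C=C double bonds, fused to a five-membered ring containing one oxygen and two C=C double bonds; a six-membered carbon ring with three alternating C=C double bonds, fused to a five-membered ring containing one sulfur and two C=C double bonds; a six-membered carbon ring with three alternating C=C double bonds, fused to a saturated six-membered carbon ring.
The fused 6/6-membered bicyclic (with one nitrogen) is a single π system with 10 sp² atoms and 10 π electrons from ring double bonds. 10 = 4(2)+2, so the system is aromatic and both rings count as aromatic (quinoline).
The fused 6/5-membered bicyclic (with one oxygen) is a single π system with 9 sp² atoms and 10 π electrons from ring double bonds plus a heteroatom lone pair. 10 = 4(2)+2, so the system is aromatic and both rings count as aromatic (benzofuran).
The fused 6/5-membered bicyclic (with one sulfur) is a single π system with 9 sp² atoms and 10 π electrons from ring double bonds plus a heteroatom lone pair. 10 = 4(2)+2, so the system is aromatic and both rings count as aromatic (benzothiophene).
The 6-membered ring has a continuous p-orbital overlap around the ring; 3 ring double bonds give 6 π electrons. That satisfies 4n+2 with n=1, so it is aromatic (benzene ring).
The second 6-membered ring has four sp³ carbons, so it is not fully conjugated — not aromatic (cyclohexane ring).
7 of the 8 rings are aromatic. Total: 7.

7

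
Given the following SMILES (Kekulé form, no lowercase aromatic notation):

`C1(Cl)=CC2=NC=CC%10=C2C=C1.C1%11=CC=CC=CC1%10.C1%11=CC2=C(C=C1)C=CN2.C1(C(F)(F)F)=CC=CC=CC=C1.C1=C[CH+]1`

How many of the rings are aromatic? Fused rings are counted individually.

5

The SMILES encodes two fused six-membered rings, each with three alternating double bonds; one ring is all carbon and the other has one ring nitrogen; a seven-membered carbon ring with three C=C double bonds and one sp³ carbon; a six-membered carbon ring with three alternating C=C double bonds, fused to a five-membered ring containing one N–H nitrogen and two C=C double bonds; an eight-membered carbon ring with four alternating C=C double bonds; a three-membered all-carbon ring bearing a positive charge on one carbon, with one C=C double bond.
The fused 6/6-membered bicyclic (with one nitrogen) is a single π system with 10 sp² atoms and 10 π electrons from ring double bonds. 10 = 4(2)+2, so the system is aromatic and both rings count as aromatic (quinoline).
The 7-membered ring has one sp³ carbon, so it is not fully conjugated — not aromatic (cycloheptatriene).
The fused 6/5-membered bicyclic (with one N–H) is a single π system with 9 sp² atoms and 10 π electrons from ring double bonds plus a heteroatom lone pair. 10 = 4(2)+2, so the system is aromatic and both rings count as aromatic (indole).
The 8-membered ring has only sp² ring atoms; a planar conformation would have a fully conjugated π system of 8 electrons. But 8 = 4(2), which is 4n not 4n+2, so it is not aromatic (cyclooctatetraene) — cyclooctatetraene distorts into a non-planar tub to avoid antiaromaticity.
The 3-membered ring has a continuous p-orbital overlap around the ring; 1 ring double bond (2 π electrons) plus the carbocation's empty p orbital (0, but keeps the ring conjugated) give 2 π electrons. 2 = 4(0)+2, so it is aromatic (cyclopropenyl cation).
5 of the 7 rings are aromatic. Total: 5.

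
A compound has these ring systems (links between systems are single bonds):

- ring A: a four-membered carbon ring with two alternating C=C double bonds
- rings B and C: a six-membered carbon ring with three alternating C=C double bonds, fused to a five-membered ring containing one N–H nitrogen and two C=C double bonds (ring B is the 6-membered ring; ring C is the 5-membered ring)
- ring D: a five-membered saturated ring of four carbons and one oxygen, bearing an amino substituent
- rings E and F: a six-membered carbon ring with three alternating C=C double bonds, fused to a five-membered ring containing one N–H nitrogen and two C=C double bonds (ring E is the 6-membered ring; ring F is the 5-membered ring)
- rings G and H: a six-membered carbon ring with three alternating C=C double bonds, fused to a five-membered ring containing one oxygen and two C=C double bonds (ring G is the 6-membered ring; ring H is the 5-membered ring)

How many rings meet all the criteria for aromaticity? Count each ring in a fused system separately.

6

Ring A has only sp² ring atoms; a planar conformation would have a fully conjugated π system of 4 electrons. But 4 = 4(1), which is 4n not 4n+2, so ring A is not aromatic (cyclobutadiene) — cyclobutadiene is antiaromatic and distorts to a rectangle.
Rings B and C form a fused bicyclic system (with one N–H) with 9 sp² atoms and 10 π electrons from ring double bonds plus a heteroatom lone pair. 10 = 4(2)+2, so the system is aromatic and both rings count as aromatic (indole).
Ring D has only sp³ atoms, so it is not fully conjugated — not aromatic (tetrahydrofuran).
Rings E and F form a fused bicyclic system (with one N–H) with 9 sp² atoms and 10 π electrons from ring double bonds plus a heteroatom lone pair. 10 = 4(2)+2, so the system is aromatic and both rings count as aromatic (indole).
Rings G and H form a fused bicyclic system (with one oxygen) with 9 sp² atoms and 10 π electrons from ring double bonds plus a heteroatom lone pair. 10 = 4(2)+2, so the system is aromatic and both rings count as aromatic (benzofuran).
Aromatic: B, C, E, F, G, H. Total: 6.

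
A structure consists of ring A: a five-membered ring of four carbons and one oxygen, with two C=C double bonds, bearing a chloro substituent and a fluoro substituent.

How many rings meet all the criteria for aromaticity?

1

Ring A is planar and fully conjugated; 2 ring double bonds (4 π electrons) plus a heteroatom lone pair (2) give 6 π electrons. Since 6 = 4n+2 (n=1), ring A is aromatic (furan).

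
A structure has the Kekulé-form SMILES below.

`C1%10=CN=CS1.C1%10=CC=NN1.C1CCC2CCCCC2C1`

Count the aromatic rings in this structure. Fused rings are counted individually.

The SMILES encodes a five-membered ring with a sulfur at position 1 and a nitrogen at position 3 (in a C=N bond), with two double bonds; a five-membered ring with two adjacent nitrogens (one bearing H, one in a double bond) and two double bonds; two fused six-membered saturated carbon rings.
The 5-membered ring with one sulfur and one =N– has a continuous p-orbital overlap around the ring; 2 ring double bonds (4 π electrons) plus a heteroatom lone pair (2) give 6 π electrons. That satisfies 4n+2 with n=1, so it is aromatic (thiazole).
The 5-membered ring with two adjacent nitrogens (one N–H, one =N–) is fully conjugated (every ring atom contributes a p orbital); 2 ring double bonds (4 π electrons) plus a heteroatom lone pair (2) give 6 π electrons. 6 = 4(1)+2, so it is aromatic (pyrazole).
The 6-membered ring has only sp³ atoms, so it is not fully conjugated — not aromatic (cyclohexane ring).
The second 6-membered ring has only sp³ atoms, so it is not fully conjugated — not aromatic (cyclohexane ring).
2 of the 4 rings are aromatic. Total: 2.

2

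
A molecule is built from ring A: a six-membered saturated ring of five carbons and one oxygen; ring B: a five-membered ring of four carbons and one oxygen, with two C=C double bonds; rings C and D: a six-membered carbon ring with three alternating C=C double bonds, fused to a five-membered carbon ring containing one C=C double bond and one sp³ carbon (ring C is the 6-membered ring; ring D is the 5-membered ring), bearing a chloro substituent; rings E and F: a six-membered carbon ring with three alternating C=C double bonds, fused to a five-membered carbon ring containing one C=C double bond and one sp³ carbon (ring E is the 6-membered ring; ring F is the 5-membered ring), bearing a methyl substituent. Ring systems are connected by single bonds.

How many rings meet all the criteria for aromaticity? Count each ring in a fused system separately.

Ring A has only sp³ atoms, so it is not fully conjugated — not aromatic (tetrahydropyran).
Ring B has a continuous p-orbital overlap around the ring; 2 ring double bonds (4 π electrons) plus a heteroatom lone pair (2) give 6 π electrons. 6 = 4(1)+2, so ring B is aromatic (furan).
Ring C has a continuous p-orbital overlap around the ring; 3 ring double bonds give 6 π electrons. That satisfies 4n+2 with n=1, so ring C is aromatic (benzene ring).
Ring D has one sp³ carbon, so it is not fully conjugated — not aromatic (cyclopentene ring).
Ring E is planar and fully conjugated; 3 ring double bonds give 6 π electrons. That satisfies 4n+2 with n=1, so ring E is aromatic (benzene ring).
Ring F has one sp³ carbon, so it is not fully conjugated — not aromatic (cyclopentene ring).
Aromatic: B, C, E. Total: 3.

3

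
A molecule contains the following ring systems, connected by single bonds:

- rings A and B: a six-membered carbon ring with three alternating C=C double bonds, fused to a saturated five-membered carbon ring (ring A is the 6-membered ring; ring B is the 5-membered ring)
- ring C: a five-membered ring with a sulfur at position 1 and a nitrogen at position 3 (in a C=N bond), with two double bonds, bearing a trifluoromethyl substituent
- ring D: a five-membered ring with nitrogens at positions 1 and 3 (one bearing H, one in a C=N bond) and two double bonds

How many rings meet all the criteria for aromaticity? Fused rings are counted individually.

Ring A is fully conjugated (every ring atom contributes a p orbital); 3 ring double bonds give 6 π electrons. That satisfies 4n+2 with n=1, so ring A is aromatic (benzene ring).
Ring B has three sp³ carbons, so it is not fully conjugated — not aromatic (cyclopentane ring).
Ring C has a continuous p-orbital overlap around the ring; 2 ring double bonds (4 π electrons) plus a heteroatom lone pair (2) give 6 π electrons. That satisfies 4n+2 with n=1, so ring C is aromatic (thiazole).
Ring D is planar and fully conjugated; 2 ring double bonds (4 π electrons) plus a heteroatom lone pair (2) give 6 π electrons. That satisfies 4n+2 with n=1, so ring D is aromatic (imidazole).
Aromatic: A, C, D. Total: 3.

3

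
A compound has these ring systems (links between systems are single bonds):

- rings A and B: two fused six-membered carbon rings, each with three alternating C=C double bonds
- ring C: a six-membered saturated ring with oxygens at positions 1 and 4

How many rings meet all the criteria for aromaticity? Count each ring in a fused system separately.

2

Rings A and B form a fused bicyclic system with 10 sp² atoms and 10 π electrons from ring double bonds. 10 = 4(2)+2, so the system is aromatic and both rings count as aromatic (naphthalene).
Ring C has only sp³ atoms, so it is not fully conjugated — not aromatic (1,4-dioxane).
Aromatic: A, B. Total: 2.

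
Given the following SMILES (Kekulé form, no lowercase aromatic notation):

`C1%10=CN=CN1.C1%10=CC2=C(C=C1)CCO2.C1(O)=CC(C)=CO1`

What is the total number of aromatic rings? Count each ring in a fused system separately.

3

The SMILES encodes a five-membered ring with nitrogens at positions 1 and 3 (one bearing H, one in a C=N bond) and two double bonds; a six-membered carbon ring with three alternating C=C double bonds, fused to a five-membered ring containing one oxygen and two sp³ carbons; a five-membered ring of four carbons and one oxygen, with two C=C double bonds.
The 5-membered ring with two nitrogens (one N–H, one =N–) has a continuous p-orbital overlap around the ring; 2 ring double bonds (4 π electrons) plus a heteroatom lone pair (2) give 6 π electrons. That satisfies 4n+2 with n=1, so it is aromatic (imidazole).
The 6-membered ring is fully conjugated (every ring atom contributes a p orbital); 3 ring double bonds give 6 π electrons. Since 6 = 4n+2 (n=1), it is aromatic (benzene ring).
The 5-membered ring with one oxygen has two sp³ carbons, so it is not fully conjugated — not aromatic (oxolane ring).
The second 5-membered ring with one oxygen is planar and fully conjugated; 2 ring double bonds (4 π electrons) plus a heteroatom lone pair (2) give 6 π electrons. Since 6 = 4n+2 (n=1), it is aromatic (furan).
3 of the 4 rings are aromatic. Total: 3.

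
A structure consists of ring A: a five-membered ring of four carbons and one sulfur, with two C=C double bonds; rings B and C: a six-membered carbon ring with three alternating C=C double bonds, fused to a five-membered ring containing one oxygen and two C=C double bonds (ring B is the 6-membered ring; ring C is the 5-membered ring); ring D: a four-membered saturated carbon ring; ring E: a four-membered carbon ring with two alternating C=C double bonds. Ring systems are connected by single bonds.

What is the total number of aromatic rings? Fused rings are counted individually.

3

Ring A has a continuous p-orbital overlap around the ring; 2 ring double bonds (4 π electrons) plus a heteroatom lone pair (2) give 6 π electrons. Since 6 = 4n+2 (n=1), ring A is aromatic (thiophene).
Rings B and C form a fused bicyclic system (with one oxygen) with 9 sp² atoms and 10 π electrons from ring double bonds plus a heteroatom lone pair. 10 = 4(2)+2, so the system is aromatic and both rings count as aromatic (benzofuran).
Ring D has only sp³ atoms, so it is not fully conjugated — not aromatic (cyclobutane).
Ring E has only sp² ring atoms; a planar conformation would have a fully conjugated π system of 4 electrons. But 4 = 4(1), which is 4n not 4n+2, so ring E is not aromatic (cyclobutadiene) — cyclobutadiene is antiaromatic and distorts to a rectangle.
Aromatic: A, B, C. Total: 3.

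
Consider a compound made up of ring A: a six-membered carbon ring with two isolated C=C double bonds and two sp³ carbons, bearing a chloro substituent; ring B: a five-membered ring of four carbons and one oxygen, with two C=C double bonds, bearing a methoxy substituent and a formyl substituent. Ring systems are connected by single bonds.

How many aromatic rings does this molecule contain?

1

Ring A has two sp³ carbons, so it is not fully conjugated — not aromatic (1,4-cyclohexadiene).
Ring B has a continuous p-orbital overlap around the ring; 2 ring double bonds (4 π electrons) plus a heteroatom lone pair (2) give 6 π electrons. 6 = 4(1)+2, so ring B is aromatic (furan).
Aromatic: B. Total: 1.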